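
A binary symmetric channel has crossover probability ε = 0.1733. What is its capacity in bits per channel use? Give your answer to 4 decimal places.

Binary symmetric channel: C = 1 − h₂(ε) where h₂ is the binary entropy function.
h₂(0.1733) = −0.1733·log₂0.1733 − 0.8267·log₂0.8267 = 0.6652.
C = 1 − 0.6652 = 0.3348 bits per channel use.

0.3348 bits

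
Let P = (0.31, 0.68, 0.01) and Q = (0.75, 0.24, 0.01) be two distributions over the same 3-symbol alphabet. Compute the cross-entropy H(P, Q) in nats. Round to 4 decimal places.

H(P,Q) = −Σ p·ln q.
  −0.31·ln(0.75) = 0.08918
  −0.68·ln(0.24) = 0.97044
  −0.01·ln(0.01) = 0.04605
H(P,Q) = 1.1057 nats.

1.1057 nats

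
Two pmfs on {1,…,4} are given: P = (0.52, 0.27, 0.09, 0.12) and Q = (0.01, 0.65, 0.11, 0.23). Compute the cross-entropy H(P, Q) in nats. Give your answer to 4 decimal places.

H(P,Q) = −Σ p·ln q.
  −0.52·ln(0.01) = 2.39469
  −0.27·ln(0.65) = 0.11631
  −0.09·ln(0.11) = 0.19865
  −0.12·ln(0.23) = 0.17636
H(P,Q) = 2.8860 nats.

2.8860 nats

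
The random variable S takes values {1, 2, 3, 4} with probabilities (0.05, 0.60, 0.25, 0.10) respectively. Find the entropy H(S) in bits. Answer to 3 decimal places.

1.490 bits

H(S) = −Σ p·log₂ p.
  −(0.05)·log₂(0.05) = 0.2161
  −(0.60)·log₂(0.60) = 0.4422
  −(0.25)·log₂(0.25) = 0.5000
  −(0.10)·log₂(0.10) = 0.3322
Sum: 0.2161 + 0.4422 + 0.5000 + 0.3322 = 1.490 bits.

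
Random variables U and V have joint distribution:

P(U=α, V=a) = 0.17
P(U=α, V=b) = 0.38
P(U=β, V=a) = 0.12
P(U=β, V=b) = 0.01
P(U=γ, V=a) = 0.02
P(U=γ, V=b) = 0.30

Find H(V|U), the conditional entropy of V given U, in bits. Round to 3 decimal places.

0.649 bits

Marginals: p(U) = (0.5500, 0.1300, 0.3200), p(V) = (0.3100, 0.6900).
H(V|U) = Σ p(U) · H(V|U=·).
  U=α: p=0.5500, H(V|U=α) = 0.8921
  U=β: p=0.1300, H(V|U=β) = 0.3912
  U=γ: p=0.3200, H(V|U=γ) = 0.3373
Weighted sum = 0.649 bits.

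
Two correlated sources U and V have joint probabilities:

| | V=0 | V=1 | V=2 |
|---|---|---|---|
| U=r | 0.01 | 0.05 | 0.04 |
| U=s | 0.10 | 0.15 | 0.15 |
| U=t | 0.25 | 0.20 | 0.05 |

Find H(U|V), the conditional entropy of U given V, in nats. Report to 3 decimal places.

0.865 nats

Chain rule: H(U|V) = H(U,V) − H(V).
Marginals: p(U) = (0.1000, 0.4000, 0.5000), p(V) = (0.3600, 0.4000, 0.2400).
H(U,V) = 1.9422 nats; H(V) = 1.0768 nats.
H(U|V) = 1.9422 − 1.0768 = 0.865 nats.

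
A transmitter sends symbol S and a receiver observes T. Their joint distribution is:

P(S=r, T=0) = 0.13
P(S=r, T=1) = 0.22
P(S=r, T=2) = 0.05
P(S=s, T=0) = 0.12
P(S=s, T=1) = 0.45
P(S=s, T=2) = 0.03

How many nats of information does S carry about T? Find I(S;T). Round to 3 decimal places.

Marginals: p(S) = (0.4000, 0.6000), p(T) = (0.2500, 0.6700, 0.0800).
I(S;T) = Σ p(x,y)·ln[p(x,y)/(p(x)p(y))].
  (r,0): 0.13·ln(1.3000) = 0.0341
  (r,1): 0.22·ln(0.8209) = -0.0434
  (r,2): 0.05·ln(1.5625) = 0.0223
  (s,0): 0.12·ln(0.8000) = -0.0268
  (s,1): 0.45·ln(1.1194) = 0.0508
  (s,2): 0.03·ln(0.6250) = -0.0141
Sum = 0.023 nats.

0.023 nats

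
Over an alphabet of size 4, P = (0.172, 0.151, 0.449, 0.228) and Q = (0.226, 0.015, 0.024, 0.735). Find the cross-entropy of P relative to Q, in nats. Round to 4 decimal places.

2.6348 nats

H(P,Q) = −Σ p·ln q.
  −0.172·ln(0.226) = 0.25580
  −0.151·ln(0.015) = 0.63416
  −0.449·ln(0.024) = 1.67464
  −0.228·ln(0.735) = 0.07020
H(P,Q) = 2.6348 nats.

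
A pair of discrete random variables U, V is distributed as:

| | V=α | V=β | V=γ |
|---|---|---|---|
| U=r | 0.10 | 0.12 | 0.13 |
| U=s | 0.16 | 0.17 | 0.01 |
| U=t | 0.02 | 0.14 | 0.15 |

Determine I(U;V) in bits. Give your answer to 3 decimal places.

Marginals: p(U) = (0.3500, 0.3400, 0.3100), p(V) = (0.2800, 0.4300, 0.2900).
I(U;V) = Σ p(x,y)·log₂[p(x,y)/(p(x)p(y))].
  (r,α): 0.10·log₂(1.0204) = 0.0029
  (r,β): 0.12·log₂(0.7973) = -0.0392
  (r,γ): 0.13·log₂(1.2808) = 0.0464
  (s,α): 0.16·log₂(1.6807) = 0.1198
  (s,β): 0.17·log₂(1.1628) = 0.0370
  (s,γ): 0.01·log₂(0.1014) = -0.0330
  (t,α): 0.02·log₂(0.2304) = -0.0424
  (t,β): 0.14·log₂(1.0503) = 0.0099
  (t,γ): 0.15·log₂(1.6685) = 0.1108
Sum = 0.212 bits.

0.212 bits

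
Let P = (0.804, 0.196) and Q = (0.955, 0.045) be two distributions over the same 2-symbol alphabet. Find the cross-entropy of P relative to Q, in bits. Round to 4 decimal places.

H(P,Q) = −Σ p·log₂ q.
  −0.804·log₂(0.955) = 0.05341
  −0.196·log₂(0.045) = 0.87689
H(P,Q) = 0.9303 bits.

0.9303 bits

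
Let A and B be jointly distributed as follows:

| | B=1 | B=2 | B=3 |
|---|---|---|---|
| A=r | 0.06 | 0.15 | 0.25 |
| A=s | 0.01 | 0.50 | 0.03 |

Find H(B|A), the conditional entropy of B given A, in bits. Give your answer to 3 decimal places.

Chain rule: H(B|A) = H(A,B) − H(A).
Marginals: p(A) = (0.4600, 0.5400), p(B) = (0.0700, 0.6500, 0.2800).
H(A,B) = 1.8723 bits; H(A) = 0.9954 bits.
H(B|A) = 1.8723 − 0.9954 = 0.877 bits.

0.877 bits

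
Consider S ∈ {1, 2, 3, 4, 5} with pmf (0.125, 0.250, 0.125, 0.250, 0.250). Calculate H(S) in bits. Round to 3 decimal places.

2.250 bits

H(S) = −Σ p·log₂ p.
  −(0.125)·log₂(0.125) = 0.3750
  −(0.250)·log₂(0.250) = 0.5000
  −(0.125)·log₂(0.125) = 0.3750
  −(0.250)·log₂(0.250) = 0.5000
  −(0.250)·log₂(0.250) = 0.5000
Sum: 0.3750 + 0.5000 + 0.3750 + 0.5000 + 0.5000 = 2.250 bits.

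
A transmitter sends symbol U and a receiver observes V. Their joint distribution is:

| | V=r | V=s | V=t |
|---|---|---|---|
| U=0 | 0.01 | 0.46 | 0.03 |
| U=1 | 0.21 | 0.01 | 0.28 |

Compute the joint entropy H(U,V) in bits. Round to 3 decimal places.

1.787 bits

H(U,V) = −Σ p(x,y)·log₂ p(x,y) over all 6 cells.
  cell (0,r): −0.01·log₂0.01 = 0.0664
  cell (0,s): −0.46·log₂0.46 = 0.5153
  cell (0,t): −0.03·log₂0.03 = 0.1518
  cell (1,r): −0.21·log₂0.21 = 0.4728
  cell (1,s): −0.01·log₂0.01 = 0.0664
  cell (1,t): −0.28·log₂0.28 = 0.5142
Sum = 1.787 bits.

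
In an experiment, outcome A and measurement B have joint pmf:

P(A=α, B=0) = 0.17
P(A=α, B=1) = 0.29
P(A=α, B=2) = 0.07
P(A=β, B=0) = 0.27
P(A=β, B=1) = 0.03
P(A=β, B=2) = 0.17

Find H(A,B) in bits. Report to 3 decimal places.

2.317 bits

H(A,B) = −Σ p(x,y)·log₂ p(x,y) over all 6 cells.
  cell (α,0): −0.17·log₂0.17 = 0.4346
  cell (α,1): −0.29·log₂0.29 = 0.5179
  cell (α,2): −0.07·log₂0.07 = 0.2686
  cell (β,0): −0.27·log₂0.27 = 0.5100
  cell (β,1): −0.03·log₂0.03 = 0.1518
  cell (β,2): −0.17·log₂0.17 = 0.4346
Sum = 2.317 bits.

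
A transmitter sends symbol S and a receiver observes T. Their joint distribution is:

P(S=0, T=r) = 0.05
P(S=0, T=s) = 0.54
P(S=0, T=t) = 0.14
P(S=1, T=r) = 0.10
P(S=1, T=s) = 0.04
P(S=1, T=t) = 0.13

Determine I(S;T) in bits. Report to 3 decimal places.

Marginals: p(S) = (0.7300, 0.2700), p(T) = (0.1500, 0.5800, 0.2700).
I(S;T) = H(S) + H(T) − H(S,T).
H(S) = 0.8415, H(T) = 1.3764, H(S,T) = 1.9938.
I(S;T) = 0.8415 + 1.3764 − 1.9938 = 0.224 bits.

0.224 bits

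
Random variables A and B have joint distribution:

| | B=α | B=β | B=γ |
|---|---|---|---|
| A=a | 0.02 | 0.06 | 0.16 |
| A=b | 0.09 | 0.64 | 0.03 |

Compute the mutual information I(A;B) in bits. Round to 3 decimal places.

0.305 bits

Marginals: p(A) = (0.2400, 0.7600), p(B) = (0.1100, 0.7000, 0.1900).
I(A;B) = Σ p(x,y)·log₂[p(x,y)/(p(x)p(y))].
  (a,α): 0.02·log₂(0.7576) = -0.0080
  (a,β): 0.06·log₂(0.3571) = -0.0891
  (a,γ): 0.16·log₂(3.5088) = 0.2898
  (b,α): 0.09·log₂(1.0766) = 0.0096
  (b,β): 0.64·log₂(1.2030) = 0.1707
  (b,γ): 0.03·log₂(0.2078) = -0.0680
Sum = 0.305 bits.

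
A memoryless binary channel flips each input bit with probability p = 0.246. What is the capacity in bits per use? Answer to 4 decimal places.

Binary symmetric channel: C = 1 − h₂(ε) where h₂ is the binary entropy function.
h₂(0.246) = −0.246·log₂0.246 − 0.754·log₂0.754 = 0.8049.
C = 1 − 0.8049 = 0.1951 bits per channel use.

0.1951 bits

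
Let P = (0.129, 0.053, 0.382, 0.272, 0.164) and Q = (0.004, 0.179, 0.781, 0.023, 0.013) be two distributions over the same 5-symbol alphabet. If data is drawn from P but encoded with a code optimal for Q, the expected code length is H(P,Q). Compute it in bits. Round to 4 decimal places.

H(P,Q) = −Σ p·log₂ q.
  −0.129·log₂(0.004) = 1.02759
  −0.053·log₂(0.179) = 0.13154
  −0.382·log₂(0.781) = 0.13622
  −0.272·log₂(0.023) = 1.48028
  −0.164·log₂(0.013) = 1.02752
H(P,Q) = 3.8032 bits.

3.8032 bits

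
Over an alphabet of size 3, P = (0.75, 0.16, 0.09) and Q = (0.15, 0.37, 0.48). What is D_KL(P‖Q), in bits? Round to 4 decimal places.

D(P‖Q) = Σ p·log₂(p/q).
  0.75·log₂(0.75/0.15) = 1.74145
  0.16·log₂(0.16/0.37) = -0.19351
  0.09·log₂(0.09/0.48) = -0.21735
D(P‖Q) = 1.3306 bits.

1.3306 bits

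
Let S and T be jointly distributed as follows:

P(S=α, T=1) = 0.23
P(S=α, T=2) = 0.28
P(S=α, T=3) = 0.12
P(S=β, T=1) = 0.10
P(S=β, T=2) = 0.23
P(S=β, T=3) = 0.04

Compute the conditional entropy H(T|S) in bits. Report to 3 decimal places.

Chain rule: H(T|S) = H(S,T) − H(S).
Marginals: p(S) = (0.6300, 0.3700), p(T) = (0.3300, 0.5100, 0.1600).
H(S,T) = 2.3746 bits; H(S) = 0.9507 bits.
H(T|S) = 2.3746 − 0.9507 = 1.424 bits.

1.424 bits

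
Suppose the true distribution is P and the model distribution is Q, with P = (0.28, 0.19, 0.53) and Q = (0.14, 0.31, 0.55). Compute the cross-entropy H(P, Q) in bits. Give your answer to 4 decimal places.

H(P,Q) = −Σ p·log₂ q.
  −0.28·log₂(0.14) = 0.79422
  −0.19·log₂(0.31) = 0.32104
  −0.53·log₂(0.55) = 0.45712
H(P,Q) = 1.5724 bits.

1.5724 bits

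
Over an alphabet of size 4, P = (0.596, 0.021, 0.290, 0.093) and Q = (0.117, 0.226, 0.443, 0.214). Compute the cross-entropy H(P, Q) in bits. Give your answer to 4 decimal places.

H(P,Q) = −Σ p·log₂ q.
  −0.596·log₂(0.117) = 1.84487
  −0.021·log₂(0.226) = 0.04506
  −0.290·log₂(0.443) = 0.34064
  −0.093·log₂(0.214) = 0.20686
H(P,Q) = 2.4374 bits.

2.4374 bits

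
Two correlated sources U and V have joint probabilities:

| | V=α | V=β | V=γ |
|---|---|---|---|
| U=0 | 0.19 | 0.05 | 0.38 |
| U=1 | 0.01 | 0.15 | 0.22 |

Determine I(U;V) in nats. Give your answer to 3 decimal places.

Marginals: p(U) = (0.6200, 0.3800), p(V) = (0.2000, 0.2000, 0.6000).
I(U;V) = H(U) + H(V) − H(U,V).
H(U) = 0.6641, H(V) = 0.9503, H(U,V) = 1.4967.
I(U;V) = 0.6641 + 0.9503 − 1.4967 = 0.118 nats.

0.118 nats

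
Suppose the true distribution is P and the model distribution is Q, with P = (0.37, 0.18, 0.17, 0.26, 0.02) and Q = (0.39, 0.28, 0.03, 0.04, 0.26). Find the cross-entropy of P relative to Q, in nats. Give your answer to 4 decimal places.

H(P,Q) = −Σ p·ln q.
  −0.37·ln(0.39) = 0.34840
  −0.18·ln(0.28) = 0.22913
  −0.17·ln(0.03) = 0.59611
  −0.26·ln(0.04) = 0.83691
  −0.02·ln(0.26) = 0.02694
H(P,Q) = 2.0375 nats.

2.0375 nats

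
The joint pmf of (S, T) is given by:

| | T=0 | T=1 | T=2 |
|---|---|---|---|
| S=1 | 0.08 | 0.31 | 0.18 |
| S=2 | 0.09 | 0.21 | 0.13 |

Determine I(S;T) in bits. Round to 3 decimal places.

Marginals: p(S) = (0.5700, 0.4300), p(T) = (0.1700, 0.5200, 0.3100).
I(S;T) = H(S) + H(T) − H(S,T).
H(S) = 0.9858, H(T) = 1.4490, H(S,T) = 2.4287.
I(S;T) = 0.9858 + 1.4490 − 2.4287 = 0.006 bits.

0.006 bits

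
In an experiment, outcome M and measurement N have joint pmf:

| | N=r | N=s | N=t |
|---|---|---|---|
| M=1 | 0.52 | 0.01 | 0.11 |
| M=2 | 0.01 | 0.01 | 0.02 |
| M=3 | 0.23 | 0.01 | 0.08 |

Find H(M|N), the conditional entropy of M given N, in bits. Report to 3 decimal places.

Chain rule: H(M|N) = H(M,N) − H(N).
Marginals: p(M) = (0.6400, 0.0400, 0.3200), p(N) = (0.7600, 0.0300, 0.2100).
H(M,N) = 1.9987 bits; H(N) = 0.9255 bits.
H(M|N) = 1.9987 − 0.9255 = 1.073 bits.

1.073 bits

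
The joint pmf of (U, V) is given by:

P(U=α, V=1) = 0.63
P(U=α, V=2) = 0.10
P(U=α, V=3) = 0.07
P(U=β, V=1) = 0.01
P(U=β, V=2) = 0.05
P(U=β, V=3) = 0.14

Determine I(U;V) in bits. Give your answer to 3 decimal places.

Marginals: p(U) = (0.8000, 0.2000), p(V) = (0.6400, 0.1500, 0.2100).
I(U;V) = Σ p(x,y)·log₂[p(x,y)/(p(x)p(y))].
  (α,1): 0.63·log₂(1.2305) = 0.1885
  (α,2): 0.10·log₂(0.8333) = -0.0263
  (α,3): 0.07·log₂(0.4167) = -0.0884
  (β,1): 0.01·log₂(0.0781) = -0.0368
  (β,2): 0.05·log₂(1.6667) = 0.0368
  (β,3): 0.14·log₂(3.3333) = 0.2432
Sum = 0.317 bits.

0.317 bits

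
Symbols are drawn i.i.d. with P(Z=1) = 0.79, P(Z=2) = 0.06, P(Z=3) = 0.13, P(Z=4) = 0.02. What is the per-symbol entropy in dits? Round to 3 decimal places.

H(Z) = −Σ p·log₁₀ p.
  −(0.79)·log₁₀(0.79) = 0.0809
  −(0.06)·log₁₀(0.06) = 0.0733
  −(0.13)·log₁₀(0.13) = 0.1152
  −(0.02)·log₁₀(0.02) = 0.0340
Sum: 0.0809 + 0.0733 + 0.1152 + 0.0340 = 0.303 dits.

0.303 dits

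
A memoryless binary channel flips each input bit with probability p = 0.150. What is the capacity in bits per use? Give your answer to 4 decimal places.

0.3902 bits

Binary symmetric channel: C = 1 − h₂(ε) where h₂ is the binary entropy function.
h₂(0.150) = −0.150·log₂0.150 − 0.850·log₂0.850 = 0.6098.
C = 1 − 0.6098 = 0.3902 bits per channel use.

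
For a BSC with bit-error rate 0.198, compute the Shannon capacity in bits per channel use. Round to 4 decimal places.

Binary symmetric channel: C = 1 − h₂(ε) where h₂ is the binary entropy function.
h₂(0.198) = −0.198·log₂0.198 − 0.802·log₂0.802 = 0.7179.
C = 1 − 0.7179 = 0.2821 bits per channel use.

0.2821 bits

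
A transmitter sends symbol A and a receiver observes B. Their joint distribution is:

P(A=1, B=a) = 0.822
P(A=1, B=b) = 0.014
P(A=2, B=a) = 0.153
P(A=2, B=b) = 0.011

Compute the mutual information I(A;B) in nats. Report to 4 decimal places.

Marginals: p(A) = (0.8360, 0.1640), p(B) = (0.9750, 0.0250).
I(A;B) = H(A) + H(B) − H(A,B).
H(A) = 0.4462, H(B) = 0.1169, H(A,B) = 0.5577.
I(A;B) = 0.4462 + 0.1169 − 0.5577 = 0.0054 nats.

0.0054 nats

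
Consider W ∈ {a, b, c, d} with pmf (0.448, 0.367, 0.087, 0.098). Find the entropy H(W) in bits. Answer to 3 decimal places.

H(W) = −Σ p·log₂ p.
  −(0.448)·log₂(0.448) = 0.5190
  −(0.367)·log₂(0.367) = 0.5307
  −(0.087)·log₂(0.087) = 0.3065
  −(0.098)·log₂(0.098) = 0.3284
Sum: 0.5190 + 0.5307 + 0.3065 + 0.3284 = 1.685 bits.

1.685 bits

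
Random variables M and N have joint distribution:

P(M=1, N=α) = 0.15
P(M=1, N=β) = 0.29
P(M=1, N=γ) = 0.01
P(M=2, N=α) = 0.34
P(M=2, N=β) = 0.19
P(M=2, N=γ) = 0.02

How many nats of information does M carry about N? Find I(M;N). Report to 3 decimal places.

Marginals: p(M) = (0.4500, 0.5500), p(N) = (0.4900, 0.4800, 0.0300).
I(M;N) = H(M) + H(N) − H(M,N).
H(M) = 0.6881, H(N) = 0.8070, H(M,N) = 1.4502.
I(M;N) = 0.6881 + 0.8070 − 1.4502 = 0.045 nats.

0.045 nats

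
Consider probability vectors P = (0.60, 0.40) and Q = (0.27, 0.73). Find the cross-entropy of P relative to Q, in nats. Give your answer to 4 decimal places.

H(P,Q) = −Σ p·ln q.
  −0.60·ln(0.27) = 0.78560
  −0.40·ln(0.73) = 0.12588
H(P,Q) = 0.9115 nats.

0.9115 nats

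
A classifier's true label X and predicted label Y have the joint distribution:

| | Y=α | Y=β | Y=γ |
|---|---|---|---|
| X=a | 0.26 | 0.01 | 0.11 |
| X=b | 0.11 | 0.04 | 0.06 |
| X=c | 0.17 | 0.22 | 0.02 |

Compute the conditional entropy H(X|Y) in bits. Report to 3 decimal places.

Marginals: p(X) = (0.3800, 0.2100, 0.4100), p(Y) = (0.5400, 0.2700, 0.1900).
H(X|Y) = Σ p(Y) · H(X|Y=·).
  Y=α: p=0.5400, H(X|Y=α) = 1.5002
  Y=β: p=0.2700, H(X|Y=β) = 0.8250
  Y=γ: p=0.1900, H(X|Y=γ) = 1.3235
Weighted sum = 1.284 bits.

1.284 bits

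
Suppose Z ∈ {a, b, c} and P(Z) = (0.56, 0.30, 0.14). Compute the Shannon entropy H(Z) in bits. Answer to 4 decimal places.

1.3866 bits

H(Z) = −Σ p·log₂ p.
  −(0.56)·log₂(0.56) = 0.46844
  −(0.30)·log₂(0.30) = 0.52109
  −(0.14)·log₂(0.14) = 0.39711
Sum: 0.46844 + 0.52109 + 0.39711 = 1.3866 bits.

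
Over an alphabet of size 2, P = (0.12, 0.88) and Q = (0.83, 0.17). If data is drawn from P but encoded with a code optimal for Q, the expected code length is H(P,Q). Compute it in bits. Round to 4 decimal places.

H(P,Q) = −Σ p·log₂ q.
  −0.12·log₂(0.83) = 0.03226
  −0.88·log₂(0.17) = 2.24963
H(P,Q) = 2.2819 bits.

2.2819 bits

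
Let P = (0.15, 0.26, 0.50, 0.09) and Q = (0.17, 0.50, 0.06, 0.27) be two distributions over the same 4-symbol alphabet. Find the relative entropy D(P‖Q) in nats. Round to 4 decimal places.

D(P‖Q) = Σ p·ln(p/q).
  0.15·ln(0.15/0.17) = -0.01877
  0.26·ln(0.26/0.50) = -0.17002
  0.50·ln(0.50/0.06) = 1.06013
  0.09·ln(0.09/0.27) = -0.09888
D(P‖Q) = 0.7725 nats.

0.7725 nats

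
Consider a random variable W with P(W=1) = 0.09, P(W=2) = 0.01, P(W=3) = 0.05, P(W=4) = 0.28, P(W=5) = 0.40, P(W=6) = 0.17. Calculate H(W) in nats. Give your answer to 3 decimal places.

1.437 nats

H(W) = −Σ p·ln p.
  −(0.09)·ln(0.09) = 0.2167
  −(0.01)·ln(0.01) = 0.0461
  −(0.05)·ln(0.05) = 0.1498
  −(0.28)·ln(0.28) = 0.3564
  −(0.40)·ln(0.40) = 0.3665
  −(0.17)·ln(0.17) = 0.3012
Sum: 0.2167 + 0.0461 + 0.1498 + 0.3564 + 0.3665 + 0.3012 = 1.437 nats.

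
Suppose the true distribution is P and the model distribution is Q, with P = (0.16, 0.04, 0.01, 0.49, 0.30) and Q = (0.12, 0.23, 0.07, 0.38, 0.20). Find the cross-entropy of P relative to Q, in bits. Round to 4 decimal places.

1.9932 bits

H(P,Q) = −Σ p·log₂ q.
  −0.16·log₂(0.12) = 0.48942
  −0.04·log₂(0.23) = 0.08481
  −0.01·log₂(0.07) = 0.03837
  −0.49·log₂(0.38) = 0.68401
  −0.30·log₂(0.20) = 0.69658
H(P,Q) = 1.9932 bits.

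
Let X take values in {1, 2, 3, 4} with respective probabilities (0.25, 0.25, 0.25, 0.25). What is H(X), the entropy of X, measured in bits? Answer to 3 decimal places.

2.000 bits

H(X) = −Σ p·log₂ p.
  −(0.25)·log₂(0.25) = 0.5000
  −(0.25)·log₂(0.25) = 0.5000
  −(0.25)·log₂(0.25) = 0.5000
  −(0.25)·log₂(0.25) = 0.5000
Sum: 0.5000 + 0.5000 + 0.5000 + 0.5000 = 2.000 bits.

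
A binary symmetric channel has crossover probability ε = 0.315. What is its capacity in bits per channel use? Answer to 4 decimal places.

0.1011 bits

Binary symmetric channel: C = 1 − h₂(ε) where h₂ is the binary entropy function.
h₂(0.315) = −0.315·log₂0.315 − 0.685·log₂0.685 = 0.8989.
C = 1 − 0.8989 = 0.1011 bits per channel use.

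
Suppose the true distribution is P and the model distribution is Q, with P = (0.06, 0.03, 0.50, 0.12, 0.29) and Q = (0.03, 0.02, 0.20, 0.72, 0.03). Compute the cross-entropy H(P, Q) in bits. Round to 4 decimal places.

3.1578 bits

H(P,Q) = −Σ p·log₂ q.
  −0.06·log₂(0.03) = 0.30353
  −0.03·log₂(0.02) = 0.16932
  −0.50·log₂(0.20) = 1.16096
  −0.12·log₂(0.72) = 0.05687
  −0.29·log₂(0.03) = 1.46708
H(P,Q) = 3.1578 bits.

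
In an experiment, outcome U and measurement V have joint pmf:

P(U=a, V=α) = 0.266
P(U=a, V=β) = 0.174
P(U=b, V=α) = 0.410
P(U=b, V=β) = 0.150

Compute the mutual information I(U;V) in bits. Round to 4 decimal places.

Marginals: p(U) = (0.4400, 0.5600), p(V) = (0.6760, 0.3240).
I(U;V) = H(U) + H(V) − H(U,V).
H(U) = 0.9896, H(V) = 0.9087, H(U,V) = 1.8851.
I(U;V) = 0.9896 + 0.9087 − 1.8851 = 0.0132 bits.

0.0132 bits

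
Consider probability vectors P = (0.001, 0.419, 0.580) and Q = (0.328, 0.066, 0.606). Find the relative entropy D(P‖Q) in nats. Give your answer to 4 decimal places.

D(P‖Q) = Σ p·ln(p/q).
  0.001·ln(0.001/0.328) = -0.00579
  0.419·ln(0.419/0.066) = 0.77440
  0.580·ln(0.580/0.606) = -0.02543
D(P‖Q) = 0.7432 nats.

0.7432 nats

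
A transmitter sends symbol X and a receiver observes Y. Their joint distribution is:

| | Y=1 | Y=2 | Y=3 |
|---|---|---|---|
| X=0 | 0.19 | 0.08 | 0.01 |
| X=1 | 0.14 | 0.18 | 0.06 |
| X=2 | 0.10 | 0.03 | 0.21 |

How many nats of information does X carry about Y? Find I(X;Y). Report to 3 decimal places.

0.190 nats

Marginals: p(X) = (0.2800, 0.3800, 0.3400), p(Y) = (0.4300, 0.2900, 0.2800).
I(X;Y) = Σ p(x,y)·ln[p(x,y)/(p(x)p(y))].
  (0,1): 0.19·ln(1.5781) = 0.0867
  (0,2): 0.08·ln(0.9852) = -0.0012
  (0,3): 0.01·ln(0.1276) = -0.0206
  (1,1): 0.14·ln(0.8568) = -0.0216
  (1,2): 0.18·ln(1.6334) = 0.0883
  (1,3): 0.06·ln(0.5639) = -0.0344
  (2,1): 0.10·ln(0.6840) = -0.0380
  (2,2): 0.03·ln(0.3043) = -0.0357
  (2,3): 0.21·ln(2.2059) = 0.1661
Sum = 0.190 nats.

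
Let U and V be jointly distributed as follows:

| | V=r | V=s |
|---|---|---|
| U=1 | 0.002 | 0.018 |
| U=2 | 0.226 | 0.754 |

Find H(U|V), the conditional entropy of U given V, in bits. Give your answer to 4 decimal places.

Chain rule: H(U|V) = H(U,V) − H(V).
Marginals: p(U) = (0.0200, 0.9800), p(V) = (0.2280, 0.7720).
H(U,V) = 0.9143 bits; H(V) = 0.7745 bits.
H(U|V) = 0.9143 − 0.7745 = 0.1398 bits.

0.1398 bits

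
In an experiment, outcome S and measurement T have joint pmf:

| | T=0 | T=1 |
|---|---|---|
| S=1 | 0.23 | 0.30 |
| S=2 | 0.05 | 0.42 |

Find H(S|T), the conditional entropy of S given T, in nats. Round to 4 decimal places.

0.6204 nats

Marginals: p(S) = (0.5300, 0.4700), p(T) = (0.2800, 0.7200).
H(S|T) = Σ p(T) · H(S|T=·).
  T=0: p=0.2800, H(S|T=0) = 0.4692
  T=1: p=0.7200, H(S|T=1) = 0.6792
Weighted sum = 0.6204 nats.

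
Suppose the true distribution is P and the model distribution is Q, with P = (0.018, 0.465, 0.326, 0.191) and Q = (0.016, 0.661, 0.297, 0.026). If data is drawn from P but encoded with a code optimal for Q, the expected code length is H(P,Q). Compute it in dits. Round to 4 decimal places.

0.5906 dits

H(P,Q) = −Σ p·log₁₀ q.
  −0.018·log₁₀(0.016) = 0.03233
  −0.465·log₁₀(0.661) = 0.08361
  −0.326·log₁₀(0.297) = 0.17188
  −0.191·log₁₀(0.026) = 0.30274
H(P,Q) = 0.5906 dits.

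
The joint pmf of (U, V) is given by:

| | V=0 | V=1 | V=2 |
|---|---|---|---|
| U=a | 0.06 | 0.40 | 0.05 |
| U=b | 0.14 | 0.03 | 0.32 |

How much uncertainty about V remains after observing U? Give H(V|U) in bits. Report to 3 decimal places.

1.064 bits

Marginals: p(U) = (0.5100, 0.4900), p(V) = (0.2000, 0.4300, 0.3700).
H(V|U) = Σ p(U) · H(V|U=·).
  U=a: p=0.5100, H(V|U=a) = 0.9666
  U=b: p=0.4900, H(V|U=b) = 1.1645
Weighted sum = 1.064 bits.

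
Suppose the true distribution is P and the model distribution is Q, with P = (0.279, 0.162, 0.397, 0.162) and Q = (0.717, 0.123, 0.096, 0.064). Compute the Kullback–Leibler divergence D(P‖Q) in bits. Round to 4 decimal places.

D(P‖Q) = Σ p·log₂(p/q).
  0.279·log₂(0.279/0.717) = -0.37992
  0.162·log₂(0.162/0.123) = 0.06437
  0.397·log₂(0.397/0.096) = 0.81307
  0.162·log₂(0.162/0.064) = 0.21706
D(P‖Q) = 0.7146 bits.

0.7146 bits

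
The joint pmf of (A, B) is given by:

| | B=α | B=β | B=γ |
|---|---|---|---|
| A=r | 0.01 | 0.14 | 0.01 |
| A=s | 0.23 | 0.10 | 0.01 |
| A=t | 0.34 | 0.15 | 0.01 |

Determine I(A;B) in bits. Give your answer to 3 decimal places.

0.167 bits

Marginals: p(A) = (0.1600, 0.3400, 0.5000), p(B) = (0.5800, 0.3900, 0.0300).
I(A;B) = Σ p(x,y)·log₂[p(x,y)/(p(x)p(y))].
  (r,α): 0.01·log₂(0.1078) = -0.0321
  (r,β): 0.14·log₂(2.2436) = 0.1632
  (r,γ): 0.01·log₂(2.0833) = 0.0106
  (s,α): 0.23·log₂(1.1663) = 0.0511
  (s,β): 0.10·log₂(0.7541) = -0.0407
  (s,γ): 0.01·log₂(0.9804) = -0.0003
  (t,α): 0.34·log₂(1.1724) = 0.0780
  (t,β): 0.15·log₂(0.7692) = -0.0568
  (t,γ): 0.01·log₂(0.6667) = -0.0058
Sum = 0.167 bits.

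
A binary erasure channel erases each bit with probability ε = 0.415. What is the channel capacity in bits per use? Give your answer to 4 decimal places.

0.5850 bits

Binary erasure channel: capacity C = 1 − ε.
C = 1 − 0.415 = 0.5850 bits per channel use.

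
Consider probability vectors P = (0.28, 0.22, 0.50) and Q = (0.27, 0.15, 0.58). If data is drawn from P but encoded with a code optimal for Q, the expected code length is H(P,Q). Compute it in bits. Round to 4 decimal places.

1.5240 bits

H(P,Q) = −Σ p·log₂ q.
  −0.28·log₂(0.27) = 0.52891
  −0.22·log₂(0.15) = 0.60213
  −0.50·log₂(0.58) = 0.39294
H(P,Q) = 1.5240 bits.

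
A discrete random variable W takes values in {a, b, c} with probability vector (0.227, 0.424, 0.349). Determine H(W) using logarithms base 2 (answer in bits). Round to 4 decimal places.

H(W) = −Σ p·log₂ p.
  −(0.227)·log₂(0.227) = 0.48561
  −(0.424)·log₂(0.424) = 0.52485
  −(0.349)·log₂(0.349) = 0.53003
Sum: 0.48561 + 0.52485 + 0.53003 = 1.5405 bits.

1.5405 bits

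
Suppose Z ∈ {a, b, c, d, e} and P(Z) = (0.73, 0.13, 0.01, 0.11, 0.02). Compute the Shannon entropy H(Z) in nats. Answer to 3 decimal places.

0.862 nats

H(Z) = −Σ p·ln p.
  −(0.73)·ln(0.73) = 0.2297
  −(0.13)·ln(0.13) = 0.2652
  −(0.01)·ln(0.01) = 0.0461
  −(0.11)·ln(0.11) = 0.2428
  −(0.02)·ln(0.02) = 0.0782
Sum: 0.2297 + 0.2652 + 0.0461 + 0.2428 + 0.0782 = 0.862 nats.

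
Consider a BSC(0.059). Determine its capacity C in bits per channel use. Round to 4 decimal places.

Binary symmetric channel: C = 1 − h₂(ε) where h₂ is the binary entropy function.
h₂(0.059) = −0.059·log₂0.059 − 0.941·log₂0.941 = 0.3235.
C = 1 − 0.3235 = 0.6765 bits per channel use.

0.6765 bits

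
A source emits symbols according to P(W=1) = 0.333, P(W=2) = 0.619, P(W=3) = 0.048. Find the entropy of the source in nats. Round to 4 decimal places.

0.8088 nats

H(W) = −Σ p·ln p.
  −(0.333)·ln(0.333) = 0.36617
  −(0.619)·ln(0.619) = 0.29690
  −(0.048)·ln(0.048) = 0.14575
Sum: 0.36617 + 0.29690 + 0.14575 = 0.8088 nats.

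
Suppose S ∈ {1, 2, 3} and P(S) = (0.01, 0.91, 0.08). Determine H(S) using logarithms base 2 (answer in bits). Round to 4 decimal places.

H(S) = −Σ p·log₂ p.
  −(0.01)·log₂(0.01) = 0.06644
  −(0.91)·log₂(0.91) = 0.12382
  −(0.08)·log₂(0.08) = 0.29151
Sum: 0.06644 + 0.12382 + 0.29151 = 0.4818 bits.

0.4818 bits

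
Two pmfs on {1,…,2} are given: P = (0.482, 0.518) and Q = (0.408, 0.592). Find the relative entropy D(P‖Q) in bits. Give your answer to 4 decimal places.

0.0161 bits

D(P‖Q) = Σ p·log₂(p/q).
  0.482·log₂(0.482/0.408) = 0.11590
  0.518·log₂(0.518/0.592) = -0.09979
D(P‖Q) = 0.0161 bits.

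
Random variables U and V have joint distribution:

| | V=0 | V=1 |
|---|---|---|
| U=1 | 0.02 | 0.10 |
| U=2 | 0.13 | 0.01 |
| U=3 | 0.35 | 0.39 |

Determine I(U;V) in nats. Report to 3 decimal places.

0.091 nats

Marginals: p(U) = (0.1200, 0.1400, 0.7400), p(V) = (0.5000, 0.5000).
I(U;V) = H(U) + H(V) − H(U,V).
H(U) = 0.7525, H(V) = 0.6931, H(U,V) = 1.3544.
I(U;V) = 0.7525 + 0.6931 − 1.3544 = 0.091 nats.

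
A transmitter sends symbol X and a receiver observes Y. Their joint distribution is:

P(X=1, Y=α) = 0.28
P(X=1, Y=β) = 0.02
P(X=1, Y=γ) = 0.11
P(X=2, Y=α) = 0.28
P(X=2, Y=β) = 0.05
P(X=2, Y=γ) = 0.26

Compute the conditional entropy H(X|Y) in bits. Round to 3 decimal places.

0.945 bits

Chain rule: H(X|Y) = H(X,Y) − H(Y).
Marginals: p(X) = (0.4100, 0.5900), p(Y) = (0.5600, 0.0700, 0.3700).
H(X,Y) = 2.2130 bits; H(Y) = 1.2677 bits.
H(X|Y) = 2.2130 − 1.2677 = 0.945 bits.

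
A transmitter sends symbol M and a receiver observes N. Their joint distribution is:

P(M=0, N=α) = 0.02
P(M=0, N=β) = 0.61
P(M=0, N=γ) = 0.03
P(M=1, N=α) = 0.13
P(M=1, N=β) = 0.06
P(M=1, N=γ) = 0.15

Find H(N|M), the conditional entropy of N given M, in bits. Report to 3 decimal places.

Marginals: p(M) = (0.6600, 0.3400), p(N) = (0.1500, 0.6700, 0.1800).
H(N|M) = Σ p(M) · H(N|M=·).
  M=0: p=0.6600, H(N|M=0) = 0.4606
  M=1: p=0.3400, H(N|M=1) = 1.4928
Weighted sum = 0.812 bits.

0.812 bits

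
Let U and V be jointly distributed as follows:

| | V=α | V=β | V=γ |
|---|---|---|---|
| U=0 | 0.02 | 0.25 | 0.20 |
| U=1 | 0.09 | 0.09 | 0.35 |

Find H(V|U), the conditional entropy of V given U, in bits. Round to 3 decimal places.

Chain rule: H(V|U) = H(U,V) − H(U).
Marginals: p(U) = (0.4700, 0.5300), p(V) = (0.1100, 0.3400, 0.5500).
H(U,V) = 2.2327 bits; H(U) = 0.9974 bits.
H(V|U) = 2.2327 − 0.9974 = 1.235 bits.

1.235 bits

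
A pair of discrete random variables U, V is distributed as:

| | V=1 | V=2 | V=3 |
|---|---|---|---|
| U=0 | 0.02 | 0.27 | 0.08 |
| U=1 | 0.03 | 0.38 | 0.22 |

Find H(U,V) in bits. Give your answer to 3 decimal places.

H(U,V) = −Σ p(x,y)·log₂ p(x,y) over all 6 cells.
  cell (0,1): −0.02·log₂0.02 = 0.1129
  cell (0,2): −0.27·log₂0.27 = 0.5100
  cell (0,3): −0.08·log₂0.08 = 0.2915
  cell (1,1): −0.03·log₂0.03 = 0.1518
  cell (1,2): −0.38·log₂0.38 = 0.5305
  cell (1,3): −0.22·log₂0.22 = 0.4806
Sum = 2.077 bits.

2.077 bits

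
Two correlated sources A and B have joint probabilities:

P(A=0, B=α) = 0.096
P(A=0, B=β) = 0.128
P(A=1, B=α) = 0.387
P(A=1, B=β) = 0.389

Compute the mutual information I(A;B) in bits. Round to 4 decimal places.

Marginals: p(A) = (0.2240, 0.7760), p(B) = (0.4830, 0.5170).
I(A;B) = Σ p(x,y)·log₂[p(x,y)/(p(x)p(y))].
  (0,α): 0.096·log₂(0.8873) = -0.01656
  (0,β): 0.128·log₂(1.1053) = 0.01848
  (1,α): 0.387·log₂(1.0325) = 0.01787
  (1,β): 0.389·log₂(0.9696) = -0.01732
Sum = 0.0025 bits.

0.0025 bits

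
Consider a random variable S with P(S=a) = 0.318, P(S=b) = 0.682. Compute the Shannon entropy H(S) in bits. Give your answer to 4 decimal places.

0.9022 bits

H(S) = −Σ p·log₂ p.
  −(0.318)·log₂(0.318) = 0.52562
  −(0.682)·log₂(0.682) = 0.37657
Sum: 0.52562 + 0.37657 = 0.9022 bits.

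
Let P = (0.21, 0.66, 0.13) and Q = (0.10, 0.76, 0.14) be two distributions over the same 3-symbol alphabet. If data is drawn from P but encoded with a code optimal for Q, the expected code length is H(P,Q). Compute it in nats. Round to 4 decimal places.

H(P,Q) = −Σ p·ln q.
  −0.21·ln(0.10) = 0.48354
  −0.66·ln(0.76) = 0.18113
  −0.13·ln(0.14) = 0.25559
H(P,Q) = 0.9203 nats.

0.9203 nats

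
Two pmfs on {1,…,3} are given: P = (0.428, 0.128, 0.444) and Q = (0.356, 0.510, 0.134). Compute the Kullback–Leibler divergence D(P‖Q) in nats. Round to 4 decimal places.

0.4338 nats

D(P‖Q) = Σ p·ln(p/q).
  0.428·ln(0.428/0.356) = 0.07883
  0.128·ln(0.128/0.510) = -0.17694
  0.444·ln(0.444/0.134) = 0.53191
D(P‖Q) = 0.4338 nats.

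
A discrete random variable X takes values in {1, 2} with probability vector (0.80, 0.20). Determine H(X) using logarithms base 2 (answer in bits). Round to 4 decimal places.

0.7219 bits

H(X) = −Σ p·log₂ p.
  −(0.80)·log₂(0.80) = 0.25754
  −(0.20)·log₂(0.20) = 0.46439
Sum: 0.25754 + 0.46439 = 0.7219 bits.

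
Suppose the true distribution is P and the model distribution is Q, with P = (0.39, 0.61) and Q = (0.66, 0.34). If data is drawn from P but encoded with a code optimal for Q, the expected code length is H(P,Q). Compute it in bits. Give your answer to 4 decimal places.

H(P,Q) = −Σ p·log₂ q.
  −0.39·log₂(0.66) = 0.23379
  −0.61·log₂(0.34) = 0.94940
H(P,Q) = 1.1832 bits.

1.1832 bits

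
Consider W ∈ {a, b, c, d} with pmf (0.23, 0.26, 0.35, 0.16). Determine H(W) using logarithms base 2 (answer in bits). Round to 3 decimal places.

H(W) = −Σ p·log₂ p.
  −(0.23)·log₂(0.23) = 0.4877
  −(0.26)·log₂(0.26) = 0.5053
  −(0.35)·log₂(0.35) = 0.5301
  −(0.16)·log₂(0.16) = 0.4230
Sum: 0.4877 + 0.5053 + 0.5301 + 0.4230 = 1.946 bits.

1.946 bits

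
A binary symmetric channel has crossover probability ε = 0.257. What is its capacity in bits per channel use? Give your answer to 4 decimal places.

0.1778 bits

Binary symmetric channel: C = 1 − h₂(ε) where h₂ is the binary entropy function.
h₂(0.257) = −0.257·log₂0.257 − 0.743·log₂0.743 = 0.8222.
C = 1 − 0.8222 = 0.1778 bits per channel use.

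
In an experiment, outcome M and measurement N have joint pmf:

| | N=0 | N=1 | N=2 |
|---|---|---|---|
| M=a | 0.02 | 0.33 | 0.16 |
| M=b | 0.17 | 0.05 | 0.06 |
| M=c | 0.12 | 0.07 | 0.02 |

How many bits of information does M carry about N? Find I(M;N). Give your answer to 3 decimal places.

0.312 bits

Marginals: p(M) = (0.5100, 0.2800, 0.2100), p(N) = (0.3100, 0.4500, 0.2400).
I(M;N) = H(M) + H(N) − H(M,N).
H(M) = 1.4825, H(N) = 1.5363, H(M,N) = 2.7064.
I(M;N) = 1.4825 + 1.5363 − 2.7064 = 0.312 bits.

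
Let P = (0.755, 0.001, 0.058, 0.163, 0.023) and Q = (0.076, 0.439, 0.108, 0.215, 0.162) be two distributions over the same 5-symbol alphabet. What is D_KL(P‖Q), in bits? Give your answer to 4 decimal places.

D(P‖Q) = Σ p·log₂(p/q).
  0.755·log₂(0.755/0.076) = 2.50087
  0.001·log₂(0.001/0.439) = -0.00878
  0.058·log₂(0.058/0.108) = -0.05202
  0.163·log₂(0.163/0.215) = -0.06511
  0.023·log₂(0.023/0.162) = -0.06477
D(P‖Q) = 2.3102 bits.

2.3102 bits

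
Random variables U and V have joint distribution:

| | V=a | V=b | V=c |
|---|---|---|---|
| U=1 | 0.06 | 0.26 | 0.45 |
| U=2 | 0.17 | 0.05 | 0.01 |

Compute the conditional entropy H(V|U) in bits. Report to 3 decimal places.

Marginals: p(U) = (0.7700, 0.2300), p(V) = (0.2300, 0.3100, 0.4600).
H(V|U) = Σ p(U) · H(V|U=·).
  U=1: p=0.7700, H(V|U=1) = 1.2687
  U=2: p=0.2300, H(V|U=2) = 0.9976
Weighted sum = 1.206 bits.

1.206 bits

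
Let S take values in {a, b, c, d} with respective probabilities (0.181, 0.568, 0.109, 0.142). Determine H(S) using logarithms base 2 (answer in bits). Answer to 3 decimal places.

H(S) = −Σ p·log₂ p.
  −(0.181)·log₂(0.181) = 0.4463
  −(0.568)·log₂(0.568) = 0.4635
  −(0.109)·log₂(0.109) = 0.3485
  −(0.142)·log₂(0.142) = 0.3999
Sum: 0.4463 + 0.4635 + 0.3485 + 0.3999 = 1.658 bits.

1.658 bits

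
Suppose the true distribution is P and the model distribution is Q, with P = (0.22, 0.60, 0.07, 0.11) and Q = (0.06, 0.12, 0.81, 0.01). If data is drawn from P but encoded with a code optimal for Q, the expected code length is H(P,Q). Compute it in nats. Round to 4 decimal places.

H(P,Q) = −Σ p·ln q.
  −0.22·ln(0.06) = 0.61895
  −0.60·ln(0.12) = 1.27216
  −0.07·ln(0.81) = 0.01475
  −0.11·ln(0.01) = 0.50657
H(P,Q) = 2.4124 nats.

2.4124 nats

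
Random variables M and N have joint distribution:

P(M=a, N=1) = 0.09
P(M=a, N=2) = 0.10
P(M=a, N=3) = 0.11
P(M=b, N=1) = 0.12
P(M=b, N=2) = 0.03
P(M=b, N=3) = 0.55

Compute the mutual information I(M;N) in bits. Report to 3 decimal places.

0.144 bits

Marginals: p(M) = (0.3000, 0.7000), p(N) = (0.2100, 0.1300, 0.6600).
I(M;N) = Σ p(x,y)·log₂[p(x,y)/(p(x)p(y))].
  (a,1): 0.09·log₂(1.4286) = 0.0463
  (a,2): 0.10·log₂(2.5641) = 0.1358
  (a,3): 0.11·log₂(0.5556) = -0.0933
  (b,1): 0.12·log₂(0.8163) = -0.0351
  (b,2): 0.03·log₂(0.3297) = -0.0480
  (b,3): 0.55·log₂(1.1905) = 0.1383
Sum = 0.144 bits.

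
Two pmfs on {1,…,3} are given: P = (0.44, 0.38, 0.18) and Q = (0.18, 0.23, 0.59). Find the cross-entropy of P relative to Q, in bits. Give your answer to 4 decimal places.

H(P,Q) = −Σ p·log₂ q.
  −0.44·log₂(0.18) = 1.08853
  −0.38·log₂(0.23) = 0.80571
  −0.18·log₂(0.59) = 0.13702
H(P,Q) = 2.0313 bits.

2.0313 bits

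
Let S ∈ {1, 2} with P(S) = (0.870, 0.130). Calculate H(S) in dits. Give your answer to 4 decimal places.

0.1678 dits

H(S) = −Σ p·log₁₀ p.
  −(0.870)·log₁₀(0.870) = 0.05262
  −(0.130)·log₁₀(0.130) = 0.11519
Sum: 0.05262 + 0.11519 = 0.1678 dits.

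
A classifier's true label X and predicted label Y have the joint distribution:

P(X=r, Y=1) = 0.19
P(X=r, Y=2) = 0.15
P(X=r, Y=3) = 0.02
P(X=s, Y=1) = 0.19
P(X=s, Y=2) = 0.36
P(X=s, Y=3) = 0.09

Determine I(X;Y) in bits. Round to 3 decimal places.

0.042 bits

Marginals: p(X) = (0.3600, 0.6400), p(Y) = (0.3800, 0.5100, 0.1100).
I(X;Y) = Σ p(x,y)·log₂[p(x,y)/(p(x)p(y))].
  (r,1): 0.19·log₂(1.3889) = 0.0900
  (r,2): 0.15·log₂(0.8170) = -0.0437
  (r,3): 0.02·log₂(0.5051) = -0.0197
  (s,1): 0.19·log₂(0.7812) = -0.0677
  (s,2): 0.36·log₂(1.1029) = 0.0509
  (s,3): 0.09·log₂(1.2784) = 0.0319
Sum = 0.042 bits.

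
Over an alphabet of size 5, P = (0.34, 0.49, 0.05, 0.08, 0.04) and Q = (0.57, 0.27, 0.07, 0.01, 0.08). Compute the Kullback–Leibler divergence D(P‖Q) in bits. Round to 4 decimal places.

D(P‖Q) = Σ p·log₂(p/q).
  0.34·log₂(0.34/0.57) = -0.25345
  0.49·log₂(0.49/0.27) = 0.42131
  0.05·log₂(0.05/0.07) = -0.02427
  0.08·log₂(0.08/0.01) = 0.24000
  0.04·log₂(0.04/0.08) = -0.04000
D(P‖Q) = 0.3436 bits.

0.3436 bits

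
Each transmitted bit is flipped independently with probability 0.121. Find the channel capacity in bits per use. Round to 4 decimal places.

0.4678 bits

Binary symmetric channel: C = 1 − h₂(ε) where h₂ is the binary entropy function.
h₂(0.121) = −0.121·log₂0.121 − 0.879·log₂0.879 = 0.5322.
C = 1 − 0.5322 = 0.4678 bits per channel use.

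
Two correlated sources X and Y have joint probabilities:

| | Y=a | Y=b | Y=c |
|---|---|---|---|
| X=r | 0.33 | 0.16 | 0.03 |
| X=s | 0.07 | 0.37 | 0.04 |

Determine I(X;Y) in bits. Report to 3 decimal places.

Marginals: p(X) = (0.5200, 0.4800), p(Y) = (0.4000, 0.5300, 0.0700).
I(X;Y) = H(X) + H(Y) − H(X,Y).
H(X) = 0.9988, H(Y) = 1.2828, H(X,Y) = 2.0876.
I(X;Y) = 0.9988 + 1.2828 − 2.0876 = 0.194 bits.

0.194 bits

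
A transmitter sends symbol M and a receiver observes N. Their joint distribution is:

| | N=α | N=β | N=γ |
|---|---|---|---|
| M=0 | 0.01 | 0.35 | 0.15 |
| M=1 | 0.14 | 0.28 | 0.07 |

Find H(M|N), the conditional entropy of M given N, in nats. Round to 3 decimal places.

0.607 nats

Marginals: p(M) = (0.5100, 0.4900), p(N) = (0.1500, 0.6300, 0.2200).
H(M|N) = Σ p(N) · H(M|N=·).
  N=α: p=0.1500, H(M|N=α) = 0.2449
  N=β: p=0.6300, H(M|N=β) = 0.6870
  N=γ: p=0.2200, H(M|N=γ) = 0.6255
Weighted sum = 0.607 nats.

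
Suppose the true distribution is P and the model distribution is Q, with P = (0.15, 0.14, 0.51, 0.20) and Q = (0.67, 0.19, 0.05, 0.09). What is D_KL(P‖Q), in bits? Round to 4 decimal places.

D(P‖Q) = Σ p·log₂(p/q).
  0.15·log₂(0.15/0.67) = -0.32388
  0.14·log₂(0.14/0.19) = -0.06168
  0.51·log₂(0.51/0.05) = 1.70875
  0.20·log₂(0.20/0.09) = 0.23040
D(P‖Q) = 1.5536 bits.

1.5536 bits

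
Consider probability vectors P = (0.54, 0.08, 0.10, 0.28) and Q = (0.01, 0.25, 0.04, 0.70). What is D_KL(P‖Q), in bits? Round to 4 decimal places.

D(P‖Q) = Σ p·log₂(p/q).
  0.54·log₂(0.54/0.01) = 3.10764
  0.08·log₂(0.08/0.25) = -0.13151
  0.10·log₂(0.10/0.04) = 0.13219
  0.28·log₂(0.28/0.70) = -0.37014
D(P‖Q) = 2.7382 bits.

2.7382 bits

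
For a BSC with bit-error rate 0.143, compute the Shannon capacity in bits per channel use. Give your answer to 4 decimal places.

Binary symmetric channel: C = 1 − h₂(ε) where h₂ is the binary entropy function.
h₂(0.143) = −0.143·log₂0.143 − 0.857·log₂0.857 = 0.5920.
C = 1 − 0.5920 = 0.4080 bits per channel use.

0.4080 bits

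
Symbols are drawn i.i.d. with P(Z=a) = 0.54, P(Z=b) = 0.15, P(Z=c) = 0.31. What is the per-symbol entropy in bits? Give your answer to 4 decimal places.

H(Z) = −Σ p·log₂ p.
  −(0.54)·log₂(0.54) = 0.48004
  −(0.15)·log₂(0.15) = 0.41054
  −(0.31)·log₂(0.31) = 0.52379
Sum: 0.48004 + 0.41054 + 0.52379 = 1.4144 bits.

1.4144 bits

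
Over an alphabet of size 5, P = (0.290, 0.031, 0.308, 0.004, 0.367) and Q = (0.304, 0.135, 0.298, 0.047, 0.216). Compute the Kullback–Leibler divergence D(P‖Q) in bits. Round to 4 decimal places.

D(P‖Q) = Σ p·log₂(p/q).
  0.290·log₂(0.290/0.304) = -0.01973
  0.031·log₂(0.031/0.135) = -0.06580
  0.308·log₂(0.308/0.298) = 0.01467
  0.004·log₂(0.004/0.047) = -0.01422
  0.367·log₂(0.367/0.216) = 0.28066
D(P‖Q) = 0.1956 bits.

0.1956 bits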